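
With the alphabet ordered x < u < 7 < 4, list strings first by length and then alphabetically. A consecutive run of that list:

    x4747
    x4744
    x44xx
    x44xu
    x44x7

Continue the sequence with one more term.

x44x4

Treat x44x7 as a base-4 numeral over the given alphabet and add one, carrying through any trailing 4's.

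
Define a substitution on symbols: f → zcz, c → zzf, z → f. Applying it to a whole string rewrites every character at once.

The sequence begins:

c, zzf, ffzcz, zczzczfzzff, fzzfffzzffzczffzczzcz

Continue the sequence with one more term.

Rewriting the 21 symbols of fzzfffzzffzczffzczzcz one by one yields zcz f f zcz zcz zcz f f zcz zcz f zzf f zcz zcz f zzf f f zzf f; concatenated:

zczffzczzczzczffzczzczfzzffzczzczfzzfffzzff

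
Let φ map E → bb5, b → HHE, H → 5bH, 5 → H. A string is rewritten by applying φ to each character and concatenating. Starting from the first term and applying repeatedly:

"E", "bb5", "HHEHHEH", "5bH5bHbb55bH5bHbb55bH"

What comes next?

Replace each of the 21 characters of 5bH5bHbb55bH5bHbb55bH in place — H HHE 5bH H HHE 5bH HHE HHE H H HHE 5bH H HHE 5bH HHE HHE H H HHE 5bH — and concatenate.

HHHE5bHHHHE5bHHHEHHEHHHHE5bHHHHE5bHHHEHHEHHHHE5bH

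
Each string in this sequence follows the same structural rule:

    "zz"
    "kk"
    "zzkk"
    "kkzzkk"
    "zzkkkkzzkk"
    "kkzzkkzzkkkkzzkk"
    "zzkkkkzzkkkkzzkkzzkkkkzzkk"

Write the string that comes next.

kkzzkkzzkkkkzzkkzzkkkkzzkkkkzzkkzzkkkkzzkk

Each term (from the third on) is the two preceding terms concatenated in order: term 3 = zz·kk = zzkk.
Continuing: kkzzkkzzkkkkzzkk · zzkkkkzzkkkkzzkkzzkkkkzzkk gives term 8.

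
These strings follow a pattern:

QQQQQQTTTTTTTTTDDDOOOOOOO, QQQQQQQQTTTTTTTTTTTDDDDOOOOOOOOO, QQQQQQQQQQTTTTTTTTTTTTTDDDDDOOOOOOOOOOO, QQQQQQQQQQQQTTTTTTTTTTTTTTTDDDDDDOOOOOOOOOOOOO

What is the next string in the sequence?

Reading off run lengths: Q runs 6, 8, 10, 12; T runs 9, 11, 13, 15; D runs 3, 4, 5, 6; O runs 7, 9, 11, 13 — each is linear in n, where the shown terms are n = 3, 4, 5, 6.
Setting n = 7 gives 14, 17, 7, 15 characters in each block.

QQQQQQQQQQQQQQTTTTTTTTTTTTTTTTTDDDDDDDOOOOOOOOOOOOOOO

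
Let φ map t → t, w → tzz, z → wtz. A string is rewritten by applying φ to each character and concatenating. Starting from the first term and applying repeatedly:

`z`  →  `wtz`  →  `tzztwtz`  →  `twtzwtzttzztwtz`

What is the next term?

ttzztwtztzztwtzttwtzwtzttzztwtz

Replace each of the 15 characters of twtzwtzttzztwtz in place — t tzz t wtz tzz t wtz t t wtz wtz t tzz t wtz — and concatenate.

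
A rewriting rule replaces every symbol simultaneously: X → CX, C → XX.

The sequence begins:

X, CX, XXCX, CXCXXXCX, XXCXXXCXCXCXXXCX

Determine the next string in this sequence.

Replace each of the 16 characters of XXCXXXCXCXCXXXCX in place — CX CX XX CX CX CX XX CX XX CX XX CX CX CX XX CX — and concatenate.

CXCXXXCXCXCXXXCXXXCXXXCXCXCXXXCX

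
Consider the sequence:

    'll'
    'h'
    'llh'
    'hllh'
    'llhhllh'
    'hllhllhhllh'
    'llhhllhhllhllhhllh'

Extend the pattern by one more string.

hllhllhhllhllhhllhhllhllhhllh

Each term (from the third on) is the two preceding terms concatenated in order: term 3 = ll·h = llh.
The next term joins hllhllhhllh and llhhllhhllhllhhllh.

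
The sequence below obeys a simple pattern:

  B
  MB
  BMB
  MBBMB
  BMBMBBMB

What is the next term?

MBBMBBMBMBBMB

From term 3 onward, concatenate the second-to-last term with the last: B·MB = BMB, MB·BMB = MBBMB, …
The next term joins MBBMB and BMBMBBMB.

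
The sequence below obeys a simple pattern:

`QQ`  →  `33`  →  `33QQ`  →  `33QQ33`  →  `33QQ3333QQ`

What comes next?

Each term (from the third on) is the previous term followed by the one before it: term 3 = 33·QQ = 33QQ.
Continuing: 33QQ3333QQ · 33QQ33 gives term 6.

33QQ3333QQ33QQ33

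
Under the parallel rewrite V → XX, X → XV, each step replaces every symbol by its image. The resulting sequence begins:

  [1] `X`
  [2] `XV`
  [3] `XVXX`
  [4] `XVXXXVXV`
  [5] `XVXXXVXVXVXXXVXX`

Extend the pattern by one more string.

XVXXXVXVXVXXXVXXXVXXXVXVXVXXXVXV

Applying the rule to each of the 16 symbols of XVXXXVXVXVXXXVXX gives the pieces XV XX XV XV XV XX XV XX XV XX XV XV XV XX XV XV, which concatenate to the answer.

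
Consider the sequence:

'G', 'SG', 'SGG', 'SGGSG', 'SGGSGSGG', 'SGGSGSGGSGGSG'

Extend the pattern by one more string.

From term 3 onward, concatenate the last term with the second-to-last: SG·G = SGG, SGG·SG = SGGSG, …
So term 7 is SGGSGSGGSGGSG·SGGSGSGG.

SGGSGSGGSGGSGSGGSGSGG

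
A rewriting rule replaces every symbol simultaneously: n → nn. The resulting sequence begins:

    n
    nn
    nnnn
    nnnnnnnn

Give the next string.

Apply φ to nnnnnnnn symbol by symbol: n→nn, n→nn, n→nn, n→nn, n→nn, n→nn, n→nn, n→nn; joined: nn nn nn nn nn nn nn nn.

nnnnnnnnnnnnnnnn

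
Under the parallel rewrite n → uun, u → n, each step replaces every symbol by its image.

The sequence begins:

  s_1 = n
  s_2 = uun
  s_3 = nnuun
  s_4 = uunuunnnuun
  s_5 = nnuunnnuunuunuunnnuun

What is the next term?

uunuunnnuunuunuunnnuunnnuunnnuunuunuunnnuun

φ(nnuunnnuunuunuunnnuun) expands symbol-by-symbol to uun uun n n uun uun uun n n uun n n uun n n uun uun uun n n uun; joining the 21 pieces gives the next term.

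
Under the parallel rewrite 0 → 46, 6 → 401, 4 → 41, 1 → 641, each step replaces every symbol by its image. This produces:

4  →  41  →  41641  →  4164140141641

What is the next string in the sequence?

416414014164141466414164140141641

φ(4164140141641) expands symbol-by-symbol to 41 641 401 41 641 41 46 641 41 641 401 41 641; joining the 13 pieces gives the next term.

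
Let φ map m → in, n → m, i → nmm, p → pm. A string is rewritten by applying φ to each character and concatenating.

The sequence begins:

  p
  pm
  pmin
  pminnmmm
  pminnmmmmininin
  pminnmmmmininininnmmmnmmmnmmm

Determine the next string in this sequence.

Replace each of the 29 characters of pminnmmmmininininnmmmnmmmnmmm in place — pm in nmm m m in in in in nmm m nmm m nmm m nmm m m in in in m in in in m in in in — and concatenate.

pminnmmmmininininnmmmnmmmnmmmnmmmminininminininmininin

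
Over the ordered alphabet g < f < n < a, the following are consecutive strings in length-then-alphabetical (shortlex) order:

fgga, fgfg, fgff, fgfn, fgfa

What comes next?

The successor of fgfa increments the rightmost position that isn't already a and resets every position after it to g.

fgng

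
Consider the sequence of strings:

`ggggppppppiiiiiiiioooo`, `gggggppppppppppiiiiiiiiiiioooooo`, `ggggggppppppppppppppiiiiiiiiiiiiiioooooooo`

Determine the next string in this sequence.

gggggggppppppppppppppppppiiiiiiiiiiiiiiiiioooooooooo

The n-th term is n+2 g's then 4n-2 p's then 3n+2 i's then 2n o's, where the shown terms are n = 2, 3, 4.
At n = 5 the blocks have lengths 7, 18, 17, 10.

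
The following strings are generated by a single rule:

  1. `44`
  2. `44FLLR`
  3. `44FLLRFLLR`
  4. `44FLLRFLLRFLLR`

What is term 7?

Each term is the previous one with FLLR appended.
From 44FLLRFLLRFLLR, 3 further steps: 44FLLRFLLRFLLR → 44FLLRFLLRFLLRFLLR → 44FLLRFLLRFLLRFLLRFLLR → (answer).

44FLLRFLLRFLLRFLLRFLLRFLLR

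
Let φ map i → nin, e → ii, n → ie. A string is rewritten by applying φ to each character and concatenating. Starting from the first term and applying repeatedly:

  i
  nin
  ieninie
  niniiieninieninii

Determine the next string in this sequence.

ieninieninninniniiieninieniniiieninieninnin

Applying the rule to each of the 17 symbols of niniiieninieninii gives the pieces ie nin ie nin nin nin ii ie nin ie nin ii ie nin ie nin nin, which concatenate to the answer.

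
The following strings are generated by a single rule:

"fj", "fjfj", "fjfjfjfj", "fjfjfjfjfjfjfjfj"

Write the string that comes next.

Each string is two copies of the previous one concatenated.
Doubling fjfjfjfjfjfjfjfj:

fjfjfjfjfjfjfjfjfjfjfjfjfjfjfjfj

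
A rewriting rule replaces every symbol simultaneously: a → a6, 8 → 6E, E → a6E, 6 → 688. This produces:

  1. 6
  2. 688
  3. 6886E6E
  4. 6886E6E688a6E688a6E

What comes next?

Applying the rule to each of the 19 symbols of 6886E6E688a6E688a6E gives the pieces 688 6E 6E 688 a6E 688 a6E 688 6E 6E a6 688 a6E 688 6E 6E a6 688 a6E, which concatenate to the answer.

6886E6E688a6E688a6E6886E6Ea6688a6E6886E6Ea6688a6E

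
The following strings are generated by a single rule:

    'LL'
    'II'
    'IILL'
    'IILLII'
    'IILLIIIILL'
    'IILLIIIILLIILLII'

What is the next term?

This is a Fibonacci-style word recurrence s(k) = s(k−1)·s(k−2): e.g. II·LL = IILL.
So term 7 is IILLIIIILLIILLII·IILLIIIILL.

IILLIIIILLIILLIIIILLIIIILL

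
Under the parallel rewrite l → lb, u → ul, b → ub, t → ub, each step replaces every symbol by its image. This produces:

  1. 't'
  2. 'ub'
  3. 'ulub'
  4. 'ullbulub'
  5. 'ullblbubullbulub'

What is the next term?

Rewriting the 16 symbols of ullblbubullbulub one by one yields ul lb lb ub lb ub ul ub ul lb lb ub ul lb ul ub; concatenated:

ullblbublbubulubullblbubullbulub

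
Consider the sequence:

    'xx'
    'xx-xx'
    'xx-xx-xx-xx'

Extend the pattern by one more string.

Each string is two copies of the previous one joined by '-'.
Doubling xx-xx-xx-xx with '-' between the halves:

xx-xx-xx-xx-xx-xx-xx-xx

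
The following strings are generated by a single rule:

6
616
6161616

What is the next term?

616161616161616

Each string is two copies of the previous one joined by '1'.
One more doubling of 6161616 gives the answer.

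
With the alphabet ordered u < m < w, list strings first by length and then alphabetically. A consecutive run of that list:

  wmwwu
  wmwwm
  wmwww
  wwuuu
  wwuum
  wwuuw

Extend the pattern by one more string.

The successor of wwuuw increments the rightmost position that isn't already w and resets every position after it to u.

wwumu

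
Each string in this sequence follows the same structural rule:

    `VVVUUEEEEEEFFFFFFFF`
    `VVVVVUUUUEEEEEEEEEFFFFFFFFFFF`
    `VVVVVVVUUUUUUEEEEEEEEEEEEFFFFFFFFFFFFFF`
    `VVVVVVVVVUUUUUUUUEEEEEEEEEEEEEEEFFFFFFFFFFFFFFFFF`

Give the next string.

Term n consists of 2n-1 V's, followed by 2n-2 U's, followed by 3n E's, followed by 3n+2 F's, where the shown terms are n = 2, 3, 4, 5.
For the next term, n = 6, so the run lengths are 11, 10, 18, 20.

VVVVVVVVVVVUUUUUUUUUUEEEEEEEEEEEEEEEEEEFFFFFFFFFFFFFFFFFFFF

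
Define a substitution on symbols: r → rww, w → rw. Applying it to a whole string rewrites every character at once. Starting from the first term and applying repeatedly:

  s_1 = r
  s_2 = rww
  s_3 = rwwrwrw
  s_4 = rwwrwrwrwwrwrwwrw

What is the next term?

rwwrwrwrwwrwrwwrwrwwrwrwrwwrwrwwrwrwrwwrw

φ(rwwrwrwrwwrwrwwrw) expands symbol-by-symbol to rww rw rw rww rw rww rw rww rw rw rww rw rww rw rw rww rw; joining the 17 pieces gives the next term.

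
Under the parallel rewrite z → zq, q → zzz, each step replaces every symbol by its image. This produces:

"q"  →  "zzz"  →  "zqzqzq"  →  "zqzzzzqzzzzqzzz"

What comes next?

zqzzzzqzqzqzqzzzzqzqzqzqzzzzqzqzq

Replace each of the 15 characters of zqzzzzqzzzzqzzz in place — zq zzz zq zq zq zq zzz zq zq zq zq zzz zq zq zq — and concatenate.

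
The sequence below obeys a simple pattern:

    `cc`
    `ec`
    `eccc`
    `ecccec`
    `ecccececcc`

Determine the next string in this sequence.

ecccececccecccec

This is a Fibonacci-style word recurrence s(k) = s(k−1)·s(k−2): e.g. ec·cc = eccc.
The next term joins ecccececcc and ecccec.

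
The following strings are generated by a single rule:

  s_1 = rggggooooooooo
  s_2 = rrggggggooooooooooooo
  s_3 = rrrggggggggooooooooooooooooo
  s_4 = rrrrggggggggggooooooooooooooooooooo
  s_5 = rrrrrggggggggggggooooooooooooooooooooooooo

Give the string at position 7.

rrrrrrrggggggggggggggggooooooooooooooooooooooooooooooooo

Term n consists of n-1 r's, followed by 2n g's, followed by 4n+1 o's, where the shown terms are n = 2, 3, 4, 5, 6.
For term 7, n = 8, so the run lengths are 7, 16, 33.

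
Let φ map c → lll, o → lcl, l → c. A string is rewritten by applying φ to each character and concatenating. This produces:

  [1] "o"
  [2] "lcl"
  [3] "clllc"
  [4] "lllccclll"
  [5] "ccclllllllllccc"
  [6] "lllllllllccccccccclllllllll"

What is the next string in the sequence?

φ(lllllllllccccccccclllllllll) expands symbol-by-symbol to c c c c c c c c c lll lll lll lll lll lll lll lll lll c c c c c c c c c; joining the 27 pieces gives the next term.

ccccccccclllllllllllllllllllllllllllccccccccc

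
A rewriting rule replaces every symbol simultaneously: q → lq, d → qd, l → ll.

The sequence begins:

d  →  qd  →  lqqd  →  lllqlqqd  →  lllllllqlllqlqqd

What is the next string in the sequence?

Replace each of the 16 characters of lllllllqlllqlqqd in place — ll ll ll ll ll ll ll lq ll ll ll lq ll lq lq qd — and concatenate.

lllllllllllllllqlllllllqlllqlqqd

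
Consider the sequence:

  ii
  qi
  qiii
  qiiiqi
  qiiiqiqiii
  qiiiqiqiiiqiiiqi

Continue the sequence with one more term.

Each term (from the third on) is the previous term followed by the one before it: term 3 = qi·ii = qiii.
So term 7 is qiiiqiqiiiqiiiqi·qiiiqiqiii.

qiiiqiqiiiqiiiqiqiiiqiqiii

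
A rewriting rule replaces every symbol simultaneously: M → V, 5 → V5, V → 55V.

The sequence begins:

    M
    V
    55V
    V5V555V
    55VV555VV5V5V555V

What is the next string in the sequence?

Applying the rule to each of the 17 symbols of 55VV555VV5V5V555V gives the pieces V5 V5 55V 55V V5 V5 V5 55V 55V V5 55V V5 55V V5 V5 V5 55V, which concatenate to the answer.

V5V555V55VV5V5V555V55VV555VV555VV5V5V555V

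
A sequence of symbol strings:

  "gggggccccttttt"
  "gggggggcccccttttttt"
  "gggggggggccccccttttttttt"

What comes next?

gggggggggggcccccccttttttttttt

Term n consists of 2n+1 g's, followed by n+2 c's, followed by 2n+1 t's, where the shown terms are n = 2, 3, 4.
At n = 5 the blocks have lengths 11, 7, 11.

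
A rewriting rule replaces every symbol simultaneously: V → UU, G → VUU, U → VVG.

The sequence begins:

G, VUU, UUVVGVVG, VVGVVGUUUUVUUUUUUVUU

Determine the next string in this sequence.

UUUUVUUUUUUVUUVVGVVGVVGVVGUUVVGVVGVVGVVGVVGVVGUUVVGVVG

φ(VVGVVGUUUUVUUUUUUVUU) expands symbol-by-symbol to UU UU VUU UU UU VUU VVG VVG VVG VVG UU VVG VVG VVG VVG VVG VVG UU VVG VVG; joining the 20 pieces gives the next term.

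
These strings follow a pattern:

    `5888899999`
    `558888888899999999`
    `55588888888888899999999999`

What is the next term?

5555888888888888888899999999999999

Term n consists of n 5's, followed by 4n 8's, followed by 3n+2 9's (n = 1, 2, …).
Setting n = 4 gives 4, 16, 14 characters in each block.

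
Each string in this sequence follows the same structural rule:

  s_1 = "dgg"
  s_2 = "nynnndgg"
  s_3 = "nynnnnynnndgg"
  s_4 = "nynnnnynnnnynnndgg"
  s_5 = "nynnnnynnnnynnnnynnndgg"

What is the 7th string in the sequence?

Each term is the previous one with nynnn prepended.
From nynnnnynnnnynnnnynnndgg, 2 further steps: nynnnnynnnnynnnnynnndgg → nynnnnynnnnynnnnynnnnynnndgg → (answer).

nynnnnynnnnynnnnynnnnynnnnynnndgg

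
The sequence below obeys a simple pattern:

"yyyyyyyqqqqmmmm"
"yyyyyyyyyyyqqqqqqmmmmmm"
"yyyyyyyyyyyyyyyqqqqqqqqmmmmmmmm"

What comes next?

yyyyyyyyyyyyyyyyyyyqqqqqqqqqqmmmmmmmmmm

The n-th term is 4n-1 y's then 2n q's then 2n m's, where the shown terms are n = 2, 3, 4.
For the next term, n = 5, so the run lengths are 19, 10, 10.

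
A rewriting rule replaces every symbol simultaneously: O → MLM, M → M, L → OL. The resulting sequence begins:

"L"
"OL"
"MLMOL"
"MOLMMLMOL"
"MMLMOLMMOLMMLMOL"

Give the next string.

MMOLMMLMOLMMMLMOLMMOLMMLMOL

Replace each of the 16 characters of MMLMOLMMOLMMLMOL in place — M M OL M MLM OL M M MLM OL M M OL M MLM OL — and concatenate.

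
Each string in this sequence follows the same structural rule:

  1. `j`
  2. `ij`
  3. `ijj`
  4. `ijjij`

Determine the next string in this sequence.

ijjijijj

This is a Fibonacci-style word recurrence s(k) = s(k−1)·s(k−2): e.g. ij·j = ijj.
Continuing: ijjij · ijj gives term 5.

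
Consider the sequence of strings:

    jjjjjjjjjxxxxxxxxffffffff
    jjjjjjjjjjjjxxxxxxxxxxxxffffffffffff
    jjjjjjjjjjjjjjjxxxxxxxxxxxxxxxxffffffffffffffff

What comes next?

Term n consists of 3n+3 j's, followed by 4n x's, followed by 4n f's, where the shown terms are n = 2, 3, 4.
Setting n = 5 gives 18, 20, 20 characters in each block.

jjjjjjjjjjjjjjjjjjxxxxxxxxxxxxxxxxxxxxffffffffffffffffffff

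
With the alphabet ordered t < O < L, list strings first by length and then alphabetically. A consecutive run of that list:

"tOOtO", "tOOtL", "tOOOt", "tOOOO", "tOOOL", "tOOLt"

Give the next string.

tOOLO

The successor of tOOLt increments the rightmost position that isn't already L and resets every position after it to t.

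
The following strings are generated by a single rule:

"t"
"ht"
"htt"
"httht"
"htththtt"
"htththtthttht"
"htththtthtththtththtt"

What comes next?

htththtthtththtththtthtththtthttht

From term 3 onward, concatenate the last term with the second-to-last: ht·t = htt, htt·ht = httht, …
Continuing: htththtthtththtththtt · htththtthttht gives term 8.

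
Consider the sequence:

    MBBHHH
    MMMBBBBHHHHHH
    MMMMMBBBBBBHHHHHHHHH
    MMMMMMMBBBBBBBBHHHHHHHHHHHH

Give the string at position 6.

Term n consists of 2n-1 M's, followed by 2n B's, followed by 3n H's (n = 1, 2, …).
For term 6, n = 6, so the run lengths are 11, 12, 18.

MMMMMMMMMMMBBBBBBBBBBBBHHHHHHHHHHHHHHHHHH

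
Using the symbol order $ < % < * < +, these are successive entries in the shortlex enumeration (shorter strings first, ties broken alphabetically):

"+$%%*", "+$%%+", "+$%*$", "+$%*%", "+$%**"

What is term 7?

Stepping forward 2 times from +$%**: +$%** → +$%*+, then the target.

+$%+$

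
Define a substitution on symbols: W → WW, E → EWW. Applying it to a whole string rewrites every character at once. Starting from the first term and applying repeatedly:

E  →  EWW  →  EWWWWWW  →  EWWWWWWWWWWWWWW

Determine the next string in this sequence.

Rewriting the 15 symbols of EWWWWWWWWWWWWWW one by one yields EWW WW WW WW WW WW WW WW WW WW WW WW WW WW WW; concatenated:

EWWWWWWWWWWWWWWWWWWWWWWWWWWWWWW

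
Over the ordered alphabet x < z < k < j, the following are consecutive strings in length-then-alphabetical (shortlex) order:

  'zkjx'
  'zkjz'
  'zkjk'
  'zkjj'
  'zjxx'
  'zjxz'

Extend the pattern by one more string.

zjxk

The successor of zjxz increments the rightmost position that isn't already j and resets every position after it to x.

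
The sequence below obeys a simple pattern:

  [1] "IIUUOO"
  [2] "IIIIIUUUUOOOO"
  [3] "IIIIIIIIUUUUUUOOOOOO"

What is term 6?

Each string has the form I^{3n-1} U^{2n} O^{2n} (n = 1, 2, …).
For term 6, n = 6, so the run lengths are 17, 12, 12.

IIIIIIIIIIIIIIIIIUUUUUUUUUUUUOOOOOOOOOOOO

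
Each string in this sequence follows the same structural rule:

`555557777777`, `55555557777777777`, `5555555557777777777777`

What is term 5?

The n-th term is 2n+1 5's then 3n+1 7's, where the shown terms are n = 2, 3, 4.
Setting n = 6 gives 13, 19 characters in each block.

55555555555557777777777777777777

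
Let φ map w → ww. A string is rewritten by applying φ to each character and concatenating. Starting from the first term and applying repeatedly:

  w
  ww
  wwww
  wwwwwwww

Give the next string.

wwwwwwwwwwwwwwww

Apply φ to wwwwwwww symbol by symbol: w→ww, w→ww, w→ww, w→ww, w→ww, w→ww, w→ww, w→ww; joined: ww ww ww ww ww ww ww ww.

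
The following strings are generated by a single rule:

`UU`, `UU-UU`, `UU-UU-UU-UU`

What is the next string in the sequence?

Every step duplicates the string with '-' between the halves.
One more doubling of UU-UU-UU-UU gives the answer.

UU-UU-UU-UU-UU-UU-UU-UU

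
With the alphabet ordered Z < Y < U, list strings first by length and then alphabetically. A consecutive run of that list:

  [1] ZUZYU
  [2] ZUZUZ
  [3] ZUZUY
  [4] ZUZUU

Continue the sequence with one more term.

ZUYZZ

Treat ZUZUU as a base-3 numeral over the given alphabet and add one, carrying through any trailing U's.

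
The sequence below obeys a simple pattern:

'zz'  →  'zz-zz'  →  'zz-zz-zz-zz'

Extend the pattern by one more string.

Every step duplicates the string with '-' between the halves.
One more doubling of zz-zz-zz-zz gives the answer.

zz-zz-zz-zz-zz-zz-zz-zz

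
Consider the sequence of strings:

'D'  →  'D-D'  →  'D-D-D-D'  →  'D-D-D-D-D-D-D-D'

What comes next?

Every step duplicates the string with '-' between the halves.
One more doubling of D-D-D-D-D-D-D-D gives the answer.

D-D-D-D-D-D-D-D-D-D-D-D-D-D-D-D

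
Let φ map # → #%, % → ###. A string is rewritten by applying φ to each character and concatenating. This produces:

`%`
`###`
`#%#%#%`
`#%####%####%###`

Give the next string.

Applying the rule to each of the 15 symbols of #%####%####%### gives the pieces #% ### #% #% #% #% ### #% #% #% #% ### #% #% #%, which concatenate to the answer.

#%####%#%#%#%####%#%#%#%####%#%#%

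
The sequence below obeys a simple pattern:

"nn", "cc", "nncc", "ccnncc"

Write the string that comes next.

This is a Fibonacci-style word recurrence s(k) = s(k−2)·s(k−1): e.g. nn·cc = nncc.
The next term joins nncc and ccnncc.

nnccccnncc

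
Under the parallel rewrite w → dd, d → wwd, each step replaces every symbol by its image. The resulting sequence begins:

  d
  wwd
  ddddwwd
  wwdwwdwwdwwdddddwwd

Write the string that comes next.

φ(wwdwwdwwdwwdddddwwd) expands symbol-by-symbol to dd dd wwd dd dd wwd dd dd wwd dd dd wwd wwd wwd wwd wwd dd dd wwd; joining the 19 pieces gives the next term.

ddddwwdddddwwdddddwwdddddwwdwwdwwdwwdwwdddddwwd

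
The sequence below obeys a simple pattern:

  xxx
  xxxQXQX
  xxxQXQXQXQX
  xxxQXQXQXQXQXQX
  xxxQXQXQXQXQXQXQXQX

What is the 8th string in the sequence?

The strings grow by a fixed suffix QXQX each time.
From xxxQXQXQXQXQXQXQXQX, 3 further steps: xxxQXQXQXQXQXQXQXQX → xxxQXQXQXQXQXQXQXQXQXQX → xxxQXQXQXQXQXQXQXQXQXQXQXQX → (answer).

xxxQXQXQXQXQXQXQXQXQXQXQXQXQXQX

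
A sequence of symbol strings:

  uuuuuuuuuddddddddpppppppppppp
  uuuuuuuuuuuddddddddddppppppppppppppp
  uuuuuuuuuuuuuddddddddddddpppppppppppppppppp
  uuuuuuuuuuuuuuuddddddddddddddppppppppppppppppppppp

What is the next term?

Term n consists of 2n+3 u's, followed by 2n+2 d's, followed by 3n+3 p's, where the shown terms are n = 3, 4, 5, 6.
At n = 7 the blocks have lengths 17, 16, 24.

uuuuuuuuuuuuuuuuuddddddddddddddddpppppppppppppppppppppppp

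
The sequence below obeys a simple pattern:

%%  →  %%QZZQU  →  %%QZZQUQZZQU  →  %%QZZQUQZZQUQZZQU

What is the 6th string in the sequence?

Each term is the previous one with QZZQU appended.
From %%QZZQUQZZQUQZZQU, 2 further steps: %%QZZQUQZZQUQZZQU → %%QZZQUQZZQUQZZQUQZZQU → (answer).

%%QZZQUQZZQUQZZQUQZZQUQZZQU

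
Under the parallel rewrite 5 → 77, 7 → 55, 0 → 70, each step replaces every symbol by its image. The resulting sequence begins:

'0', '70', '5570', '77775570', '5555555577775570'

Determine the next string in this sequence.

77777777777777775555555577775570

Replace each of the 16 characters of 5555555577775570 in place — 77 77 77 77 77 77 77 77 55 55 55 55 77 77 55 70 — and concatenate.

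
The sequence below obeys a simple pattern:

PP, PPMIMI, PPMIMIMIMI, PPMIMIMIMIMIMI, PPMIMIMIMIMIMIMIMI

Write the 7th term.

Every step adds MIMI to the end: s(k+1) = s(k)·MIMI.
From PPMIMIMIMIMIMIMIMI, 2 further steps: PPMIMIMIMIMIMIMIMI → PPMIMIMIMIMIMIMIMIMIMI → (answer).

PPMIMIMIMIMIMIMIMIMIMIMIMI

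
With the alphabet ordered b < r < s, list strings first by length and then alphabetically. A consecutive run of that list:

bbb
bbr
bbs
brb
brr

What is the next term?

The successor of brr increments the rightmost position that isn't already s and resets every position after it to b.

brs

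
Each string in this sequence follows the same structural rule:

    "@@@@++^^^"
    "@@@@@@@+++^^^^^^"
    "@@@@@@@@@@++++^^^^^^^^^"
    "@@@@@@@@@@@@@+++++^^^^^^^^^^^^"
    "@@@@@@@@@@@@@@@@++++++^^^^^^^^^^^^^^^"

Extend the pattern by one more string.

@@@@@@@@@@@@@@@@@@@+++++++^^^^^^^^^^^^^^^^^^

The n-th term is 3n+1 @'s then n+1 +'s then 3n ^'s (n = 1, 2, …).
Setting n = 6 gives 19, 7, 18 characters in each block.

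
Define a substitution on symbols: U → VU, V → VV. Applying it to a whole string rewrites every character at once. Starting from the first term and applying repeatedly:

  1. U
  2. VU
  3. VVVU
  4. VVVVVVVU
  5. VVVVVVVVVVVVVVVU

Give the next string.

Applying the rule to each of the 16 symbols of VVVVVVVVVVVVVVVU gives the pieces VV VV VV VV VV VV VV VV VV VV VV VV VV VV VV VU, which concatenate to the answer.

VVVVVVVVVVVVVVVVVVVVVVVVVVVVVVVU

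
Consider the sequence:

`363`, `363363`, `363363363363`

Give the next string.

363363363363363363363363

Each string is two copies of the previous one concatenated.
So the next term is two copies of 363363363363.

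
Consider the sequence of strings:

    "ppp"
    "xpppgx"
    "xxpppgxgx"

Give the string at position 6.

s(k+1) = x·s(k)·gx, so each term gains x as a prefix and gx as a suffix.
From xxpppgxgx, 3 further steps: xxpppgxgx → xxxpppgxgxgx → xxxxpppgxgxgxgx → (answer).

xxxxxpppgxgxgxgxgx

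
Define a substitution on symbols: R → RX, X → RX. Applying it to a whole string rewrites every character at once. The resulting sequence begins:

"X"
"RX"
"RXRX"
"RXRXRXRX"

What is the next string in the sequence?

RXRXRXRXRXRXRXRX

Expanding RXRXRXRX: R→RX, X→RX, R→RX, X→RX, R→RX, X→RX, R→RX, X→RX. Concatenated: RX RX RX RX RX RX RX RX.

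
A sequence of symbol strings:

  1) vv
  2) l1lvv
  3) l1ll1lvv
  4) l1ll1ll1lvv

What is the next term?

l1ll1ll1ll1lvv

Every step adds l1l at the front: s(k+1) = l1l·s(k).
One more step from l1ll1ll1lvv gives the answer.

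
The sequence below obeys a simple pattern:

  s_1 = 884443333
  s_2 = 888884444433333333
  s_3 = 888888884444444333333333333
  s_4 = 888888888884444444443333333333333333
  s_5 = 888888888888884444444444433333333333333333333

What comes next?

888888888888888884444444444444333333333333333333333333

The n-th term is 3n-1 8's then 2n+1 4's then 4n 3's (n = 1, 2, …).
At n = 6 the blocks have lengths 17, 13, 24.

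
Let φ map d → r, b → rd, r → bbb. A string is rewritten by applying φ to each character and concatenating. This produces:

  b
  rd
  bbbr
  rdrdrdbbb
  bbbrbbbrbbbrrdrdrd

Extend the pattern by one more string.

Replace each of the 18 characters of bbbrbbbrbbbrrdrdrd in place — rd rd rd bbb rd rd rd bbb rd rd rd bbb bbb r bbb r bbb r — and concatenate.

rdrdrdbbbrdrdrdbbbrdrdrdbbbbbbrbbbrbbbr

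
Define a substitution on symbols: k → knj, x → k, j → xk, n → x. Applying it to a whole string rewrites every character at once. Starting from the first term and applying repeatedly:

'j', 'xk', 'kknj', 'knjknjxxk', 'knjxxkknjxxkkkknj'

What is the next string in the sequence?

knjxxkkkknjknjxxkkkknjknjknjknjxxk

Replace each of the 17 characters of knjxxkknjxxkkkknj in place — knj x xk k k knj knj x xk k k knj knj knj knj x xk — and concatenate.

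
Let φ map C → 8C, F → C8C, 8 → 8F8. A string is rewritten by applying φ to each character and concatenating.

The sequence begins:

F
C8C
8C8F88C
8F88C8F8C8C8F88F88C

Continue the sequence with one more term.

φ(8F88C8F8C8C8F88F88C) expands symbol-by-symbol to 8F8 C8C 8F8 8F8 8C 8F8 C8C 8F8 8C 8F8 8C 8F8 C8C 8F8 8F8 C8C 8F8 8F8 8C; joining the 19 pieces gives the next term.

8F8C8C8F88F88C8F8C8C8F88C8F88C8F8C8C8F88F8C8C8F88F88C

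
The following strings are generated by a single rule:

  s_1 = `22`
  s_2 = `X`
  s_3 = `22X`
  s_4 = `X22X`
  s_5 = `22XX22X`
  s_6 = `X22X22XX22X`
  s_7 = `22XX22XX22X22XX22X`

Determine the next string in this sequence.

X22X22XX22X22XX22XX22X22XX22X

From term 3 onward, concatenate the second-to-last term with the last: 22·X = 22X, X·22X = X22X, …
The next term joins X22X22XX22X and 22XX22XX22X22XX22X.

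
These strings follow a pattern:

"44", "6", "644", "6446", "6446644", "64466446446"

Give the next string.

From term 3 onward, concatenate the last term with the second-to-last: 6·44 = 644, 644·6 = 6446, …
So term 7 is 64466446446·6446644.

644664464466446644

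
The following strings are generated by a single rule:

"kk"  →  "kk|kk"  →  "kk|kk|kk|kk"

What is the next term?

Each string is two copies of the previous one joined by '|'.
One more doubling of kk|kk|kk|kk gives the answer.

kk|kk|kk|kk|kk|kk|kk|kk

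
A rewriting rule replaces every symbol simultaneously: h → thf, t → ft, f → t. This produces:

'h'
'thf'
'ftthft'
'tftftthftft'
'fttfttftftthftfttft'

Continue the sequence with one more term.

Replace each of the 19 characters of fttfttftftthftfttft in place — t ft ft t ft ft t ft t ft ft thf t ft t ft ft t ft — and concatenate.

tftfttftfttfttftftthftfttftfttft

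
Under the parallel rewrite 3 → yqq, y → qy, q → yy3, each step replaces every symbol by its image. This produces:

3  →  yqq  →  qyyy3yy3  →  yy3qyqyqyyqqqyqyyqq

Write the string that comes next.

Replace each of the 19 characters of yy3qyqyqyyqqqyqyyqq in place — qy qy yqq yy3 qy yy3 qy yy3 qy qy yy3 yy3 yy3 qy yy3 qy qy yy3 yy3 — and concatenate.

qyqyyqqyy3qyyy3qyyy3qyqyyy3yy3yy3qyyy3qyqyyy3yy3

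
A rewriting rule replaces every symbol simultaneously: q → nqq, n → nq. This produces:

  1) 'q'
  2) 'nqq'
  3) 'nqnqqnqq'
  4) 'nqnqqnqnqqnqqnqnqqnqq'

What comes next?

Rewriting the 21 symbols of nqnqqnqnqqnqqnqnqqnqq one by one yields nq nqq nq nqq nqq nq nqq nq nqq nqq nq nqq nqq nq nqq nq nqq nqq nq nqq nqq; concatenated:

nqnqqnqnqqnqqnqnqqnqnqqnqqnqnqqnqqnqnqqnqnqqnqqnqnqqnqq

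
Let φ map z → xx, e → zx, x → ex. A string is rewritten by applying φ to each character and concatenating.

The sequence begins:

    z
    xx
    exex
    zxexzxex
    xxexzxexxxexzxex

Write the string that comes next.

exexzxexxxexzxexexexzxexxxexzxex

φ(xxexzxexxxexzxex) expands symbol-by-symbol to ex ex zx ex xx ex zx ex ex ex zx ex xx ex zx ex; joining the 16 pieces gives the next term.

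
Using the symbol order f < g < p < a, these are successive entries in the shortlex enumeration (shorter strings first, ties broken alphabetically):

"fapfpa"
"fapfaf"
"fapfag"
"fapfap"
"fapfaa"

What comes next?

Treat fapfaa as a base-4 numeral over the given alphabet and add one, carrying through any trailing a's.

fapgff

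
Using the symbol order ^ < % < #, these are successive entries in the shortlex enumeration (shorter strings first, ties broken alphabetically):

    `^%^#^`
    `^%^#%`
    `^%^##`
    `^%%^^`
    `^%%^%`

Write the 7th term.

^%%%^

Stepping forward 2 times from ^%%^%: ^%%^% → ^%%^#, then the target.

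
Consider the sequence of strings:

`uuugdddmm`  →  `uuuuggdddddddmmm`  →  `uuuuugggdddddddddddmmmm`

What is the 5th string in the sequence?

uuuuuuugggggdddddddddddddddddddmmmmmm

Each string has the form u^{n+2} g^{n} d^{4n-1} m^{n+1} (n = 1, 2, …).
For term 5, n = 5, so the run lengths are 7, 5, 19, 6.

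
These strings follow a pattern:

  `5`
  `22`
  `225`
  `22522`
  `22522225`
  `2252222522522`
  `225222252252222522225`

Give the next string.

2252222522522225222252252222522522

Each term (from the third on) is the previous term followed by the one before it: term 3 = 22·5 = 225.
Continuing: 225222252252222522225 · 2252222522522 gives term 8.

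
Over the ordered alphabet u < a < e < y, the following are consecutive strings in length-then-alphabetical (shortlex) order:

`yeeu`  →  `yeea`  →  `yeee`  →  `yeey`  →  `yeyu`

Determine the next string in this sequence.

yeya

The successor of yeyu increments the rightmost position that isn't already y and resets every position after it to u.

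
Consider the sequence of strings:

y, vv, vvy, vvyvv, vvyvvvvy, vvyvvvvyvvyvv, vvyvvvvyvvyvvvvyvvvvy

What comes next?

vvyvvvvyvvyvvvvyvvvvyvvyvvvvyvvyvv

From term 3 onward, concatenate the last term with the second-to-last: vv·y = vvy, vvy·vv = vvyvv, …
The next term joins vvyvvvvyvvyvvvvyvvvvy and vvyvvvvyvvyvv.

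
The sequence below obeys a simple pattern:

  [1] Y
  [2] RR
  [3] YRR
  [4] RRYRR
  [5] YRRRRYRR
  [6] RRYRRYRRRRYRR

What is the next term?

YRRRRYRRRRYRRYRRRRYRR

From term 3 onward, concatenate the second-to-last term with the last: Y·RR = YRR, RR·YRR = RRYRR, …
Continuing: YRRRRYRR · RRYRRYRRRRYRR gives term 7.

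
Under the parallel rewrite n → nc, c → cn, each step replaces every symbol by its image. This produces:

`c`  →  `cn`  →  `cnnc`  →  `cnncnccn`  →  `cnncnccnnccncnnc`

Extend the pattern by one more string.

Applying the rule to each of the 16 symbols of cnncnccnnccncnnc gives the pieces cn nc nc cn nc cn cn nc nc cn cn nc cn nc nc cn, which concatenate to the answer.

cnncnccnnccncnncnccncnnccnncnccn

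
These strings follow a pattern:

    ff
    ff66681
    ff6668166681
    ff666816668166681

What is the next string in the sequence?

The strings grow by a fixed suffix 66681 each time.
Applying this once more to ff666816668166681:

ff66681666816668166681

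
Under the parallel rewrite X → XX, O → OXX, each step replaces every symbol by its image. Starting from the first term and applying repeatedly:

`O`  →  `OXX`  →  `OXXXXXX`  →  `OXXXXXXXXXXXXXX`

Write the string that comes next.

Rewriting the 15 symbols of OXXXXXXXXXXXXXX one by one yields OXX XX XX XX XX XX XX XX XX XX XX XX XX XX XX; concatenated:

OXXXXXXXXXXXXXXXXXXXXXXXXXXXXXX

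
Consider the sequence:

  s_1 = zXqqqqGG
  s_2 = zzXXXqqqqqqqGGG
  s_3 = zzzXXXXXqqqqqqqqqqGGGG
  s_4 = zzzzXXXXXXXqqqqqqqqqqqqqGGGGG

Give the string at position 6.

Term n consists of n z's, followed by 2n-1 X's, followed by 3n+1 q's, followed by n+1 G's (n = 1, 2, …).
For term 6, n = 6, so the run lengths are 6, 11, 19, 7.

zzzzzzXXXXXXXXXXXqqqqqqqqqqqqqqqqqqqGGGGGGG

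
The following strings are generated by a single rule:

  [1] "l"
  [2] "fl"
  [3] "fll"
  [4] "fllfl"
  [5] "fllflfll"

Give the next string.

Each term (from the third on) is the previous term followed by the one before it: term 3 = fl·l = fll.
So term 6 is fllflfll·fllfl.

fllflfllfllfl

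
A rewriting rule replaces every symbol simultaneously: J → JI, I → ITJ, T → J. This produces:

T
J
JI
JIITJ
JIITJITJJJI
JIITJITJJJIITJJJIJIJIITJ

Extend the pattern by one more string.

Applying the rule to each of the 24 symbols of JIITJITJJJIITJJJIJIJIITJ gives the pieces JI ITJ ITJ J JI ITJ J JI JI JI ITJ ITJ J JI JI JI ITJ JI ITJ JI ITJ ITJ J JI, which concatenate to the answer.

JIITJITJJJIITJJJIJIJIITJITJJJIJIJIITJJIITJJIITJITJJJI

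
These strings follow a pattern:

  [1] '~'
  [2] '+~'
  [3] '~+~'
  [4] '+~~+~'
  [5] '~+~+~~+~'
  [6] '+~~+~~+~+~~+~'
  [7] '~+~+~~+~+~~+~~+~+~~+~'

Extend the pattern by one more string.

From term 3 onward, concatenate the second-to-last term with the last: ~·+~ = ~+~, +~·~+~ = +~~+~, …
The next term joins +~~+~~+~+~~+~ and ~+~+~~+~+~~+~~+~+~~+~.

+~~+~~+~+~~+~~+~+~~+~+~~+~~+~+~~+~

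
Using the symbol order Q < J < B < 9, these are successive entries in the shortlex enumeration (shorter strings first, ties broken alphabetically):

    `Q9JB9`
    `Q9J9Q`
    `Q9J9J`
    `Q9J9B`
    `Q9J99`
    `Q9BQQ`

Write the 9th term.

Stepping forward 3 times from Q9BQQ: Q9BQQ → Q9BQJ → Q9BQB, then the target.

Q9BQ9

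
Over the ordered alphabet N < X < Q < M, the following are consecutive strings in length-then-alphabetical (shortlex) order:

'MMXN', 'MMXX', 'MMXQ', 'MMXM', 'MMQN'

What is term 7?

Continuing the enumeration 2 steps past MMQN: MMQN → MMQX → (answer).

MMQQ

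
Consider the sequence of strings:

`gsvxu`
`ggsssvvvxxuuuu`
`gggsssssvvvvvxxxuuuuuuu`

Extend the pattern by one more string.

ggggsssssssvvvvvvvxxxxuuuuuuuuuu

Each string has the form g^{n} s^{2n-1} v^{2n-1} x^{n} u^{3n-2} (n = 1, 2, …).
At n = 4 the blocks have lengths 4, 7, 7, 4, 10.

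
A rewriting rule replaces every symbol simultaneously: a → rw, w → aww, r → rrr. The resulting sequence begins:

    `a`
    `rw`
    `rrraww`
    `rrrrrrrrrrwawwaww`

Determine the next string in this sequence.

Replace each of the 17 characters of rrrrrrrrrrwawwaww in place — rrr rrr rrr rrr rrr rrr rrr rrr rrr rrr aww rw aww aww rw aww aww — and concatenate.

rrrrrrrrrrrrrrrrrrrrrrrrrrrrrrawwrwawwawwrwawwaww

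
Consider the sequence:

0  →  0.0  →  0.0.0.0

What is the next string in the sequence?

s(k+1) = s(k)·.·s(k) — each term doubles the last with '.' between the halves.
So the next term is two copies of 0.0.0.0 with '.' between the halves.

0.0.0.0.0.0.0.0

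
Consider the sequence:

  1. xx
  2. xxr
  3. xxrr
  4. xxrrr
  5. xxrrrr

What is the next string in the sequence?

The strings grow by a fixed suffix r each time.
One more step from xxrrrr gives the answer.

xxrrrrr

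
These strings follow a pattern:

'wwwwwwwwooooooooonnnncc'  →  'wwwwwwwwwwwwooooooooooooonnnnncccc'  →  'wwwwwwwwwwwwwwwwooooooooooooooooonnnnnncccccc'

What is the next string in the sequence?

wwwwwwwwwwwwwwwwwwwwooooooooooooooooooooonnnnnnncccccccc

Term n consists of 4n w's, followed by 4n+1 o's, followed by n+2 n's, followed by 2n-2 c's, where the shown terms are n = 2, 3, 4.
At n = 5 the blocks have lengths 20, 21, 7, 8.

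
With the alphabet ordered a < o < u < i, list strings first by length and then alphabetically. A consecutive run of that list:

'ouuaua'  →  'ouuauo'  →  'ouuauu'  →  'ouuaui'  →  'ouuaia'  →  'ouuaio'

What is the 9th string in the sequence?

ouuoaa

Stepping forward 3 times from ouuaio: ouuaio → ouuaiu → ouuaii, then the target.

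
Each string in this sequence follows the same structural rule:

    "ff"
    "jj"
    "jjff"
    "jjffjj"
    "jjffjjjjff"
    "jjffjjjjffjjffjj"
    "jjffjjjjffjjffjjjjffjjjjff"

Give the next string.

This is a Fibonacci-style word recurrence s(k) = s(k−1)·s(k−2): e.g. jj·ff = jjff.
The next term joins jjffjjjjffjjffjjjjffjjjjff and jjffjjjjffjjffjj.

jjffjjjjffjjffjjjjffjjjjffjjffjjjjffjjffjj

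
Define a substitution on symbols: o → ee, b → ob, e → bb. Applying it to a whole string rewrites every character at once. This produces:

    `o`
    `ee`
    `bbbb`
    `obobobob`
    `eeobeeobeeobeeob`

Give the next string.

Replace each of the 16 characters of eeobeeobeeobeeob in place — bb bb ee ob bb bb ee ob bb bb ee ob bb bb ee ob — and concatenate.

bbbbeeobbbbbeeobbbbbeeobbbbbeeob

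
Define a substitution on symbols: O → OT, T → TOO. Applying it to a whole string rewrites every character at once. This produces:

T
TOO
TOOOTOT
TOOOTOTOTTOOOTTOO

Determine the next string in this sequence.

TOOOTOTOTTOOOTTOOOTTOOTOOOTOTOTTOOTOOOTOT

Applying the rule to each of the 17 symbols of TOOOTOTOTTOOOTTOO gives the pieces TOO OT OT OT TOO OT TOO OT TOO TOO OT OT OT TOO TOO OT OT, which concatenate to the answer.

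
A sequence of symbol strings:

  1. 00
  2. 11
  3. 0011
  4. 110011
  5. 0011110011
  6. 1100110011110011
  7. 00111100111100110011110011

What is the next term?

110011001111001100111100111100110011110011

From term 3 onward, concatenate the second-to-last term with the last: 00·11 = 0011, 11·0011 = 110011, …
The next term joins 1100110011110011 and 00111100111100110011110011.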